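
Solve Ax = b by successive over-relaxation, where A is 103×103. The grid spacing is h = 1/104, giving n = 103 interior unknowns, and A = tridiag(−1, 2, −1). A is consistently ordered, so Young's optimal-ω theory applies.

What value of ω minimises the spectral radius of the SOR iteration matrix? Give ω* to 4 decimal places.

ω* = 1.9414

½·tridiag(1,0,1) at n=103: λ_k = cos(kπ/104); max |λ| at k=1 ⇒ ρ_J = cos(π/104) ≈ 0.9995.
√(1 − cos²(π/104)) = sin(π/104) ≈ 0.03020.
Young: ω* = 2/(1+√(1−ρ_J²)) = 2/(1+0.03020) = 2/1.03020 = 1.9414.
ρ_SOR = ω* − 1 ≈ 0.9414.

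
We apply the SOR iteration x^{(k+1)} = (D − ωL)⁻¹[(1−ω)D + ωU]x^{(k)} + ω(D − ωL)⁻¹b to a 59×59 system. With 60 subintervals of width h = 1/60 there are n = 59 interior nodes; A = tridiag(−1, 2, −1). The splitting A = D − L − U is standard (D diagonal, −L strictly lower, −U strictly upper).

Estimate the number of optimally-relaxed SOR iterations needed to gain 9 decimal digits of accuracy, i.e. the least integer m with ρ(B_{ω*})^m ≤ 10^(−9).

B_J for the 59×59 system has eigenvalues cos(kπ/60); ρ_J = cos(π/60) = 0.9986295.
1 − cos²(π/60) = sin²(π/60) ⇒ √(1−ρ_J²) = sin(π/60) = 0.0523360.
ω* = 2/(1+0.0523360) = 1.9005337
ρ_SOR = ω* − 1 = 1.9005337 − 1 = 0.9005337.
Need (0.9005337)^m ≤ 10^(−9): m ≥ 9·ln10/|ln 0.9005337| = 20.7233/0.104768 = 197.802 ⇒ m = 198.

m = 198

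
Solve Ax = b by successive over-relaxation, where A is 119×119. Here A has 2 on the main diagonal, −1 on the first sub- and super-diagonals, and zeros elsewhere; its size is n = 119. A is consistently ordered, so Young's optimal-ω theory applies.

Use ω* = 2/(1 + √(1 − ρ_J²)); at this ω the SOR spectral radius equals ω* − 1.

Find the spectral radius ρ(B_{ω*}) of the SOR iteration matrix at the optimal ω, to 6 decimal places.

ρ_SOR = 0.948982

½·tridiag(1,0,1) at n=119: λ_k = cos(kπ/120); max |λ| at k=1 ⇒ ρ_J = cos(π/120) ≈ 0.999657.
1 − cos²(π/120) = sin²(π/120) ⇒ √(1−ρ_J²) = sin(π/120) = 0.0261769.
Young: ω* = 2/(1+√(1−ρ_J²)) = 2/(1+0.0261769) = 2/1.0261769 = 1.948982.
Hence ρ(B_{ω*}) = 1.948982 − 1 = 0.948982.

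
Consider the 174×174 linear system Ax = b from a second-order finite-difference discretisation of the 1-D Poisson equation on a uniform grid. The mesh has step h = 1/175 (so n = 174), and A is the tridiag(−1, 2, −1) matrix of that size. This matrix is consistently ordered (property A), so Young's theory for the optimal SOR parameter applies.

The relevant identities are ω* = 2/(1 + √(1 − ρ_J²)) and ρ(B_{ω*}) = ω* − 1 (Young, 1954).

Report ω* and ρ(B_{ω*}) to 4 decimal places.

n=174: λ(B_J) = 1 − λ(A)/2 = cos(kπ/175); k=1 gives ρ_J = 0.9998.
√(1 − cos²(π/175)) = sin(π/175) ≈ 0.01795.
[ω*] 2 ÷ (1 + 0.01795) = 2 ÷ 1.01795 = 1.9647.
[ρ_SOR] ω* − 1 = 0.9647.

ω* = 1.9647, ρ_SOR = 0.9647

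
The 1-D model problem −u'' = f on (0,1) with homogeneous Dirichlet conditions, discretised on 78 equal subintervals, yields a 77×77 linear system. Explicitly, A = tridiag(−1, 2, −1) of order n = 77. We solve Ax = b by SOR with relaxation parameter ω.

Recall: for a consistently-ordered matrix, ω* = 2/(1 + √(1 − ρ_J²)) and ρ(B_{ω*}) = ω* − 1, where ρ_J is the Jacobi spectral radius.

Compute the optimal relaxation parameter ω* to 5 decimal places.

ω* = 1.92259

n=77: λ(B_J) = 1 − λ(A)/2 = cos(kπ/78); k=1 gives ρ_J = 0.99919.
√(1−ρ_J²) = |sin(π/78)| = 0.040266
Then 2/(1+√(1−ρ_J²)) = 2/(1+0.040266); ω* = 2/1.040266 = 1.92259.
ρ(B_{ω*}) = ω*−1 = 0.92259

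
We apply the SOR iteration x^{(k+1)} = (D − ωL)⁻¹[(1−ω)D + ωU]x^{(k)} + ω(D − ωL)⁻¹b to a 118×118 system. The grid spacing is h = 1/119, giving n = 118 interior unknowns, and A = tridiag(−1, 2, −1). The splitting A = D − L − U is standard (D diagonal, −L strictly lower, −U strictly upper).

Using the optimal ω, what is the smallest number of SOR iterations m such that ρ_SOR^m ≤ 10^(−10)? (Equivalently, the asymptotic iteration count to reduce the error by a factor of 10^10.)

With n=118, ρ(Jacobi) = cos(π/119) = 0.9996515.
root = sin(π/119) = 0.0263969  (since 1−cos² = sin²).
ω* = 2 / (1 + 0.0263969) = 2 / 1.0263969 ≈ 1.9485640.
At ω = 1.9485640 every |λ(B_ω)| = ω−1, so ρ_SOR = 0.9485640.
ρ_SOR^m ≤ 10^(−10) ⇔ m ≥ 10·ln10/(−ln 0.9485640) = 23.0259/0.052806 = 436.047; m = ⌈436.047⌉ = 437.

m = 437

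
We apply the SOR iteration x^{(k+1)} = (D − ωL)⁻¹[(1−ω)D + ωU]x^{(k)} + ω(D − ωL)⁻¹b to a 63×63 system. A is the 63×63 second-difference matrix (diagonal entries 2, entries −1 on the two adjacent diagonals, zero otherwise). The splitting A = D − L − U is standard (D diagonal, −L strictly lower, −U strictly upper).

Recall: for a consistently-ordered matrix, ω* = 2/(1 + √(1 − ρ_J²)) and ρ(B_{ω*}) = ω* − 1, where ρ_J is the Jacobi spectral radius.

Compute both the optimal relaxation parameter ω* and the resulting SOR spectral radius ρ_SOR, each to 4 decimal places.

spectrum of D⁻¹(L+U) = {cos(kπ/64) : 1≤k≤63}; ρ_J = cos(π/64) = 0.9988.
√(1−ρ_J²) simplifies to sin(π/64) = 0.04907.
ω* = 2 / (1 + 0.04907) = 2 / 1.04907 ≈ 1.9065.
[ρ_SOR] ω* − 1 = 0.9065.

ω* = 1.9065, ρ_SOR = 0.9065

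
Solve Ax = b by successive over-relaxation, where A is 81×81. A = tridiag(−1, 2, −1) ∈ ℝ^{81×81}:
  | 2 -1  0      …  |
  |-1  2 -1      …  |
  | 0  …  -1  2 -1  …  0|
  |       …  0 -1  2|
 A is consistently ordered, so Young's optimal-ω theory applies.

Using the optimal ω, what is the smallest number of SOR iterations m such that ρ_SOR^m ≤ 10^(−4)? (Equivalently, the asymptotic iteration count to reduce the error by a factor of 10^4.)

m = 121

B_J for the 81×81 system has eigenvalues cos(kπ/82); ρ_J = cos(π/82) = 0.9992662.
root = sin(π/82) = 0.0383027  (since 1−cos² = sin²).
ω* = 2 / (1 + 0.0383027) = 2 / 1.0383027 ≈ 1.9262206.
At ω = 1.9262206 every |λ(B_ω)| = ω−1, so ρ_SOR = 0.9262206.
(0.9262206)^m ≤ 10^{−4}  ⇒  m·ln(0.9262206) ≤ −4·ln10  ⇒  m ≥ 120.172  ⇒  m = 121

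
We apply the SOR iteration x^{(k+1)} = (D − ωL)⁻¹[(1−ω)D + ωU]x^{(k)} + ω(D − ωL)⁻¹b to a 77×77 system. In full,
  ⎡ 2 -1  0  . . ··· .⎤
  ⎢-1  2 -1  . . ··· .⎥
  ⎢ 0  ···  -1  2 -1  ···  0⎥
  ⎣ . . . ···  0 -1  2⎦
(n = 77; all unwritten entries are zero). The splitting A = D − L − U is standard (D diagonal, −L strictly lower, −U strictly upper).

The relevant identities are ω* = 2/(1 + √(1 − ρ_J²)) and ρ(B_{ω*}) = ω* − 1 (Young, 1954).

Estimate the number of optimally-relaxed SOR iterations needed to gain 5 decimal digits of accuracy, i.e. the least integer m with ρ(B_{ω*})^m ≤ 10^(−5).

½·tridiag(1,0,1) at n=77: λ_k = cos(kπ/78); max |λ| at k=1 ⇒ ρ_J = cos(π/78) ≈ 0.9991890.
√(1 − cos²(π/78)) = sin(π/78) ≈ 0.0402659.
ω* = 2/(1+0.0402659) = 1.9225854
[ρ_SOR] ω* − 1 = 0.9225854.
(0.9225854)^m ≤ 10^{−5}  ⇒  m·ln(0.9225854) ≤ −5·ln10  ⇒  m ≥ 142.884  ⇒  m = 143

m = 143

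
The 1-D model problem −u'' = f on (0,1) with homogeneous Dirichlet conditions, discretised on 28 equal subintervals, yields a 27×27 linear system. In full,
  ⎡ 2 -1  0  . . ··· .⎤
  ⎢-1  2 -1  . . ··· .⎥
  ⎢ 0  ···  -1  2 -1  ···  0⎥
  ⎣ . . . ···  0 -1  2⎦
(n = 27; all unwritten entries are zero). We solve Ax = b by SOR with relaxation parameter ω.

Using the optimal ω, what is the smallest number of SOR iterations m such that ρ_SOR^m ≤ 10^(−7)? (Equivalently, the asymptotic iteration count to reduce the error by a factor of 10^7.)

m = 72

spectrum of D⁻¹(L+U) = {cos(kπ/28) : 1≤k≤27}; ρ_J = cos(π/28) = 0.9937122.
root = sin(π/28) = 0.1119645  (since 1−cos² = sin²).
Then 2/(1+√(1−ρ_J²)) = 2/(1+0.1119645); ω* = 2/1.1119645 = 1.7986186.
and ρ(B_{ω*}) = 1.7986186 − 1 = 0.7986186.
For 7 digits: m = 7·ln10 / (−ln 0.7986186) = 16.1181/0.224872 = 71.677; round up → m = 72.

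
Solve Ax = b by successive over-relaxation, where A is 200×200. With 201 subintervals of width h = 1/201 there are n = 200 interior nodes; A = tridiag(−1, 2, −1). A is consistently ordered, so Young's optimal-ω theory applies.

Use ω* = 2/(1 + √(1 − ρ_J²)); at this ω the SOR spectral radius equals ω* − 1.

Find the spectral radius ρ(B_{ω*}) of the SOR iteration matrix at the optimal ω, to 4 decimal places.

½·tridiag(1,0,1) at n=200: λ_k = cos(kπ/201); max |λ| at k=1 ⇒ ρ_J = cos(π/201) ≈ 0.9999.
1 − cos²(π/201) = sin²(π/201) ⇒ √(1−ρ_J²) = sin(π/201) = 0.01563.
ω* = 2 / (1 + 0.01563) = 2 / 1.01563 ≈ 1.9692.
and ρ(B_{ω*}) = 1.9692 − 1 = 0.9692.

ρ_SOR = 0.9692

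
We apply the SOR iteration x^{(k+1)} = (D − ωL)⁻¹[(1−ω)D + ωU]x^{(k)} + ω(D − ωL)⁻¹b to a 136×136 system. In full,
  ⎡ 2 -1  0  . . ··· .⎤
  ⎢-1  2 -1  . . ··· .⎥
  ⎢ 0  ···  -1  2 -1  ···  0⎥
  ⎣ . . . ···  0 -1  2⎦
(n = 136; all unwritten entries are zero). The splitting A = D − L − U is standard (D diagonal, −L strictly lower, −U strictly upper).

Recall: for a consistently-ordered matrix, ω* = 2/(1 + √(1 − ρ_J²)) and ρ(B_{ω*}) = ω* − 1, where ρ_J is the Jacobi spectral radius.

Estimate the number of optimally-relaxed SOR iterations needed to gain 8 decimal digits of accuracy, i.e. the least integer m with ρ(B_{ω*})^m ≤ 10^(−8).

[ρ_J] n=136: ρ(B_J) = cos(π/(n+1)) = cos(π/137) = 0.9997371.
√(1 − cos²(π/137)) = sin(π/137) ≈ 0.0229293.
Then 2/(1+√(1−ρ_J²)) = 2/(1+0.0229293); ω* = 2/1.0229293 = 1.9551693.
ρ_SOR = ω* − 1 = 1.9551693 − 1 = 0.9551693.
(0.9551693)^m ≤ 10^{−8}  ⇒  m·ln(0.9551693) ≤ −8·ln10  ⇒  m ≥ 401.614  ⇒  m = 402

m = 402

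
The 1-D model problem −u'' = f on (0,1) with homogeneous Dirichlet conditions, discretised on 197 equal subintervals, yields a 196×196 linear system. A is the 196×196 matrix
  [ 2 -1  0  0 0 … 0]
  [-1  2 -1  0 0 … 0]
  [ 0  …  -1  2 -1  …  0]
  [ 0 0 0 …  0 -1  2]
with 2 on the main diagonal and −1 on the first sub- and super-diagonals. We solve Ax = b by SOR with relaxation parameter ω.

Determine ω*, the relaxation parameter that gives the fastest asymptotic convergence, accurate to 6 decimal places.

ω* = 1.968608

½·tridiag(1,0,1) at n=196: λ_k = cos(kπ/197); max |λ| at k=1 ⇒ ρ_J = cos(π/197) ≈ 0.999873.
√(1−ρ_J²) = |sin(π/197)| = 0.0159465
ω* = 2/(1 + 0.0159465) = 2/1.0159465 = 1.968608.
and ρ(B_{ω*}) = 1.968608 − 1 = 0.968608.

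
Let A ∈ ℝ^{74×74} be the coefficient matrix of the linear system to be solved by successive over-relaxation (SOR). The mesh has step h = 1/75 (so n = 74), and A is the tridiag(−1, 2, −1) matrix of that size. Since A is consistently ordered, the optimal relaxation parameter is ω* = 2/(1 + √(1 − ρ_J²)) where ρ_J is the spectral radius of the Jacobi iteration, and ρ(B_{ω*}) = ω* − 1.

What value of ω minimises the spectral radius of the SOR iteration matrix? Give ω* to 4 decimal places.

B_J for the 74×74 system has eigenvalues cos(kπ/75); ρ_J = cos(π/75) = 0.9991.
1 − cos²(π/75) = sin²(π/75) ⇒ √(1−ρ_J²) = sin(π/75) = 0.04188.
Then 2/(1+√(1−ρ_J²)) = 2/(1+0.04188); ω* = 2/1.04188 = 1.9196.
ρ_SOR = ω* − 1 = 1.9196 − 1 = 0.9196.

ω* = 1.9196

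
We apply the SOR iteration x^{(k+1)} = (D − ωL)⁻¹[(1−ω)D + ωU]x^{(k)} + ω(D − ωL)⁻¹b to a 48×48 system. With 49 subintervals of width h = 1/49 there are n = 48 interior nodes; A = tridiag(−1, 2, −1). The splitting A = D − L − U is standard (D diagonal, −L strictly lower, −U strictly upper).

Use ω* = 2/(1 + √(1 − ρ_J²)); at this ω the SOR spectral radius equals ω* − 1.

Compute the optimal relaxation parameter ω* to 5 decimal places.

ρ_J = max_k |cos(kπ/49)| = cos(π/49) = 0.99795
1 − cos²(π/49) = sin²(π/49) ⇒ √(1−ρ_J²) = sin(π/49) = 0.064070.
[ω*] 2 ÷ (1 + 0.064070) = 2 ÷ 1.064070 = 1.87958.
[ρ_SOR] ω* − 1 = 0.87958.

ω* = 1.87958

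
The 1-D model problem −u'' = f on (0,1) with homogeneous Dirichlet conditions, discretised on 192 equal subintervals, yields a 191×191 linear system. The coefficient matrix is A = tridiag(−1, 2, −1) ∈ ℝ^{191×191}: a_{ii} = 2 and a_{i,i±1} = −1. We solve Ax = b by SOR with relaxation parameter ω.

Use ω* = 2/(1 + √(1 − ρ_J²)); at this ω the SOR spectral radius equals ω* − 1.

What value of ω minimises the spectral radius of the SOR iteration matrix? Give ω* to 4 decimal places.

n=191: λ(B_J) = 1 − λ(A)/2 = cos(kπ/192); k=1 gives ρ_J = 0.9999.
root = sin(π/192) = 0.01636  (since 1−cos² = sin²).
Then 2/(1+√(1−ρ_J²)) = 2/(1+0.01636); ω* = 2/1.01636 = 1.9678.
[ρ_SOR] ω* − 1 = 0.9678.

ω* = 1.9678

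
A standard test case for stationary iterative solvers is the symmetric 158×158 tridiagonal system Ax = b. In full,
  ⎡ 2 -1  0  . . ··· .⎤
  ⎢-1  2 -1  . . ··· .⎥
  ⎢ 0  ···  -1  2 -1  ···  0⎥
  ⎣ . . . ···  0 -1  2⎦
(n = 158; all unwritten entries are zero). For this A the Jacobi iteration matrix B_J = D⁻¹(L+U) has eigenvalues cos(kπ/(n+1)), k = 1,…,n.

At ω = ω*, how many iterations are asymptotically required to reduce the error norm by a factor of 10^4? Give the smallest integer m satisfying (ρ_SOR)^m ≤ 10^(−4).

m = 234

[ρ_J] n=158: ρ(B_J) = cos(π/(n+1)) = cos(π/159) = 0.9998048.
√(1−ρ_J²) = |sin(π/159)| = 0.0197572
Young: ω* = 2/(1+√(1−ρ_J²)) = 2/(1+0.0197572) = 2/1.0197572 = 1.9612512.
At ω = 1.9612512 every |λ(B_ω)| = ω−1, so ρ_SOR = 0.9612512.
(0.9612512)^m ≤ 10^{−4}  ⇒  m·ln(0.9612512) ≤ −4·ln10  ⇒  m ≥ 233.058  ⇒  m = 234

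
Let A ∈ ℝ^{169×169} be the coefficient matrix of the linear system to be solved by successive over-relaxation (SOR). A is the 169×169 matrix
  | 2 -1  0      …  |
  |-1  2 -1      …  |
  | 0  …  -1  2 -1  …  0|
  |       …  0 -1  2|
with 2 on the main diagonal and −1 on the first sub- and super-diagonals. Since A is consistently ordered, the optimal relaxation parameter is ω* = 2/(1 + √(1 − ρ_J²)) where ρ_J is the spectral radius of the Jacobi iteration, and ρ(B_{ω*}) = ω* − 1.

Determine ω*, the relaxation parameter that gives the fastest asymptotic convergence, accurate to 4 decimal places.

ω* = 1.9637

n=169: λ(B_J) = 1 − λ(A)/2 = cos(kπ/170); k=1 gives ρ_J = 0.9998.
√(1−ρ_J²) = |sin(π/170)| = 0.01848
ω* = 2/(1+0.01848) = 1.9637
ρ_SOR = ω* − 1 = 1.9637 − 1 = 0.9637.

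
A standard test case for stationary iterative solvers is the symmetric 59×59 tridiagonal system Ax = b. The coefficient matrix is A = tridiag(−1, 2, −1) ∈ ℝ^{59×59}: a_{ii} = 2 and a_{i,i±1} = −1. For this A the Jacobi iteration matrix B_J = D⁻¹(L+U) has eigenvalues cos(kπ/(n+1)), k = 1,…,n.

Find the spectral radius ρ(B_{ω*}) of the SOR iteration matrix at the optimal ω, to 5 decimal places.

ρ_SOR = 0.90053

With n=59, ρ(Jacobi) = cos(π/60) = 0.99863.
√(1−ρ_J²) simplifies to sin(π/60) = 0.052336.
Young: ω* = 2/(1+√(1−ρ_J²)) = 2/(1+0.052336) = 2/1.052336 = 1.90053.
ρ(B_{ω*}) = ω*−1 = 0.90053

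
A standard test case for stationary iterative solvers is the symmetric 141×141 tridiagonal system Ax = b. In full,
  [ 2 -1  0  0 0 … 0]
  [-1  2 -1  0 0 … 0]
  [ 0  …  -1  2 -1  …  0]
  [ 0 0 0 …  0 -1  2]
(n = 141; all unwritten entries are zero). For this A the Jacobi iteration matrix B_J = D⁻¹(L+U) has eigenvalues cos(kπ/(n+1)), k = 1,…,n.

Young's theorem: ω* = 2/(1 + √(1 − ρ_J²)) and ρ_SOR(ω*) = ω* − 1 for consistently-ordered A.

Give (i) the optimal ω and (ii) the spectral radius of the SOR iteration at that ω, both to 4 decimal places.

B_J for the 141×141 system has eigenvalues cos(kπ/142); ρ_J = cos(π/142) = 0.9998.
1 − cos²(π/142) = sin²(π/142) ⇒ √(1−ρ_J²) = sin(π/142) = 0.02212.
[ω*] 2 ÷ (1 + 0.02212) = 2 ÷ 1.02212 = 1.9567.
ρ_SOR = ω* − 1 = 1.9567 − 1 = 0.9567.

ω* = 1.9567, ρ_SOR = 0.9567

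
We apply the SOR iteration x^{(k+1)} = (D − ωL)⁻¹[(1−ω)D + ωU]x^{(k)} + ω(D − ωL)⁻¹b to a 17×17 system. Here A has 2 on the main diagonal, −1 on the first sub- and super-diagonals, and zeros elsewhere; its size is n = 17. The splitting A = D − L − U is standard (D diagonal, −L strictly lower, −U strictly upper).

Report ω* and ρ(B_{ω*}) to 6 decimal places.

ω* = 1.704088, ρ_SOR = 0.704088

With n=17, ρ(Jacobi) = cos(π/18) = 0.984808.
1 − cos²(π/18) = sin²(π/18) ⇒ √(1−ρ_J²) = sin(π/18) = 0.1736482.
ω* = 2 / (1 + 0.1736482) = 2 / 1.1736482 ≈ 1.704088.
[ρ_SOR] ω* − 1 = 0.704088.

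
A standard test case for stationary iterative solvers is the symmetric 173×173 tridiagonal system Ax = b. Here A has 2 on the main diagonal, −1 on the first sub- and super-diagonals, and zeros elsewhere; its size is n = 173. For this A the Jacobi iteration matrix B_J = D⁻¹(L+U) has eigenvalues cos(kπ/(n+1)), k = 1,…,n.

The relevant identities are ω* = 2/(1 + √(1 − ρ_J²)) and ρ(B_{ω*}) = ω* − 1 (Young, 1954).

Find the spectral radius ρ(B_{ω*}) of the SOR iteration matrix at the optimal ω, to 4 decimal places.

ρ_SOR = 0.9645

B_J for the 173×173 system has eigenvalues cos(kπ/174); ρ_J = cos(π/174) = 0.9998.
1 − cos²(π/174) = sin²(π/174) ⇒ √(1−ρ_J²) = sin(π/174) = 0.01805.
ω* = 2/(1+0.01805) = 1.9645
ρ_SOR = ω* − 1 = 1.9645 − 1 = 0.9645.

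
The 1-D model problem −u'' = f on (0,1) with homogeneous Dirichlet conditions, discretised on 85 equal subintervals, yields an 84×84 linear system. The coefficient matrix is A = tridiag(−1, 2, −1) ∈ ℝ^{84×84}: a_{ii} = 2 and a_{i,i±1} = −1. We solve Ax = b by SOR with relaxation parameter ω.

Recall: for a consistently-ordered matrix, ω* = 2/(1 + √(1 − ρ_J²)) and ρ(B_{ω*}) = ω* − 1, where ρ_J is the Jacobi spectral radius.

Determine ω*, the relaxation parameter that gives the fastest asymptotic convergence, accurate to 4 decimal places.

ω* = 1.9287

With n=84, ρ(Jacobi) = cos(π/85) = 0.9993.
√(1−ρ_J²) simplifies to sin(π/85) = 0.03695.
[ω*] 2 ÷ (1 + 0.03695) = 2 ÷ 1.03695 = 1.9287.
ρ_SOR = ω* − 1 = 1.9287 − 1 = 0.9287.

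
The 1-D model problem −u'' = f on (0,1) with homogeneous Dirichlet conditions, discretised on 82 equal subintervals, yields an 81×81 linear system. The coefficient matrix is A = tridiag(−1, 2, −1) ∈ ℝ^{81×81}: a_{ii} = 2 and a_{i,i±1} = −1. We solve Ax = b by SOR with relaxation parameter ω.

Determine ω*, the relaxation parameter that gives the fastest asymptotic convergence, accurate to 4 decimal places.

ω* = 1.9262

With n=81, ρ(Jacobi) = cos(π/82) = 0.9993.
√(1−ρ_J²) simplifies to sin(π/82) = 0.03830.
[ω*] 2 ÷ (1 + 0.03830) = 2 ÷ 1.03830 = 1.9262.
and ρ(B_{ω*}) = 1.9262 − 1 = 0.9262.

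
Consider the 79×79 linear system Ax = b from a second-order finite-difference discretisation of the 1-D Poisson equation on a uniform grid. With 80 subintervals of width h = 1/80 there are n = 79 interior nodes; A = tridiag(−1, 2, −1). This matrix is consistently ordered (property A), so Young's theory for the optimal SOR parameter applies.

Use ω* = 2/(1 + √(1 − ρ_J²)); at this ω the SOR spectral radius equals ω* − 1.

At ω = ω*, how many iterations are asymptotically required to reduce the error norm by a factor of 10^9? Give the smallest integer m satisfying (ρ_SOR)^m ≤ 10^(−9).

m = 264

B_J for the 79×79 system has eigenvalues cos(kπ/80); ρ_J = cos(π/80) = 0.9992290.
root = sin(π/80) = 0.0392598  (since 1−cos² = sin²).
Then 2/(1+√(1−ρ_J²)) = 2/(1+0.0392598); ω* = 2/1.0392598 = 1.9244466.
[ρ_SOR] ω* − 1 = 0.9244466.
For 9 digits: m = 9·ln10 / (−ln 0.9244466) = 20.7233/0.07856 = 263.789; round up → m = 264.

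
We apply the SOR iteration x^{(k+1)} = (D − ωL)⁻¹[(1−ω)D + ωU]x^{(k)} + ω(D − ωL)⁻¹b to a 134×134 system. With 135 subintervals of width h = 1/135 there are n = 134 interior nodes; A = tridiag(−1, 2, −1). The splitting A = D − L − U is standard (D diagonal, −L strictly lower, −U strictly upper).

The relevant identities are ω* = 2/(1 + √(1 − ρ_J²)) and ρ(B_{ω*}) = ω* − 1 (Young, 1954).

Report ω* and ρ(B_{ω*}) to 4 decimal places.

ρ_J = max_k |cos(kπ/135)| = cos(π/135) = 0.9997
√(1−ρ_J²) = |sin(π/135)| = 0.02327
Young: ω* = 2/(1+√(1−ρ_J²)) = 2/(1+0.02327) = 2/1.02327 = 1.9545.
ρ_SOR = ω* − 1 ≈ 0.9545.

ω* = 1.9545, ρ_SOR = 0.9545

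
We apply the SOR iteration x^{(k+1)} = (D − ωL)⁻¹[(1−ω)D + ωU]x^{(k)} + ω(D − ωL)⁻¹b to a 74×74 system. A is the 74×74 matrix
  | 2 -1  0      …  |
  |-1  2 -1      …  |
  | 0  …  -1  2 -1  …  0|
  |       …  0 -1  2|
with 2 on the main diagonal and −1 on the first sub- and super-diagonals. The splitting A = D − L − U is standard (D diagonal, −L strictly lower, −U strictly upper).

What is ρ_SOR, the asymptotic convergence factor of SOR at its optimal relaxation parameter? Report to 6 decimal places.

ρ_SOR = 0.919615

[ρ_J] n=74: ρ(B_J) = cos(π/(n+1)) = cos(π/75) = 0.999123.
√(1−ρ_J²) simplifies to sin(π/75) = 0.0418757.
ω* = 2 / (1 + 0.0418757) = 2 / 1.0418757 ≈ 1.919615.
and ρ(B_{ω*}) = 1.919615 − 1 = 0.919615.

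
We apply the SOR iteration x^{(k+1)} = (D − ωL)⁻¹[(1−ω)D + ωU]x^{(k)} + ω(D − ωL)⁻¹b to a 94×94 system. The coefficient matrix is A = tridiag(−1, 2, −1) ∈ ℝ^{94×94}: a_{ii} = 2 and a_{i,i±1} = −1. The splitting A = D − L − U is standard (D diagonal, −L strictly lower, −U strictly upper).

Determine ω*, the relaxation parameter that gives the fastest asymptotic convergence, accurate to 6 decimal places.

B_J for the 94×94 system has eigenvalues cos(kπ/95); ρ_J = cos(π/95) = 0.999453.
1 − cos²(π/95) = sin²(π/95) ⇒ √(1−ρ_J²) = sin(π/95) = 0.0330634.
So ω* = 2/1.0330634 = 1.935990 (Young).
and ρ(B_{ω*}) = 1.935990 − 1 = 0.935990.

ω* = 1.935990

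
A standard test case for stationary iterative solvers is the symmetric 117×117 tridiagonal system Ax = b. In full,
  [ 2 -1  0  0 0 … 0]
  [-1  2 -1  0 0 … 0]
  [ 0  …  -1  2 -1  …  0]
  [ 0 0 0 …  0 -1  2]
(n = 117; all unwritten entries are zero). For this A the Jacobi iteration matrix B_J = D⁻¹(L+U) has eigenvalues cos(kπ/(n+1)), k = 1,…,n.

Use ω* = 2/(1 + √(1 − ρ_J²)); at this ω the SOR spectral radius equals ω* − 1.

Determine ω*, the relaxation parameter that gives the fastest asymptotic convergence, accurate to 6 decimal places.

n=117: λ(B_J) = 1 − λ(A)/2 = cos(kπ/118); k=1 gives ρ_J = 0.999646.
1 − cos²(π/118) = sin²(π/118) ⇒ √(1−ρ_J²) = sin(π/118) = 0.0266205.
So ω* = 2/1.0266205 = 1.948140 (Young).
ρ(B_{ω*}) = ω*−1 = 0.948140

ω* = 1.948140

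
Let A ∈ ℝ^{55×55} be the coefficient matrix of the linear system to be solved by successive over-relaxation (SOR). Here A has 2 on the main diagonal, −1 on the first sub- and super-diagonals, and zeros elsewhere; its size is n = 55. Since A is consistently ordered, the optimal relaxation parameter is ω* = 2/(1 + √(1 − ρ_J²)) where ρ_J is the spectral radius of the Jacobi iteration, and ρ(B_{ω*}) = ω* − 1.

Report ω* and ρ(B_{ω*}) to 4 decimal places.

With n=55, ρ(Jacobi) = cos(π/56) = 0.9984.
1 − cos²(π/56) = sin²(π/56) ⇒ √(1−ρ_J²) = sin(π/56) = 0.05607.
Then 2/(1+√(1−ρ_J²)) = 2/(1+0.05607); ω* = 2/1.05607 = 1.8938.
ρ_SOR = ω* − 1 ≈ 0.8938.

ω* = 1.8938, ρ_SOR = 0.8938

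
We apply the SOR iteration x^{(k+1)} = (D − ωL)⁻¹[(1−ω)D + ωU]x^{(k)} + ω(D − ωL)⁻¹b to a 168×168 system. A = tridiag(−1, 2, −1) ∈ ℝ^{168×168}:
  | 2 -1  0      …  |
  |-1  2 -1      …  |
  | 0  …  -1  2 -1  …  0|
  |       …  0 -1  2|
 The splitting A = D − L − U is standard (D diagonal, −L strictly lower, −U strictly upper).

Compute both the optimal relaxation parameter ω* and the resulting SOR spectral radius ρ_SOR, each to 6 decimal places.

ω* = 1.963502, ρ_SOR = 0.963502

[ρ_J] n=168: ρ(B_J) = cos(π/(n+1)) = cos(π/169) = 0.999827.
√(1−ρ_J²) = |sin(π/169)| = 0.0185882
ω* = 2 / (1 + 0.0185882) = 2 / 1.0185882 ≈ 1.963502.
[ρ_SOR] ω* − 1 = 0.963502.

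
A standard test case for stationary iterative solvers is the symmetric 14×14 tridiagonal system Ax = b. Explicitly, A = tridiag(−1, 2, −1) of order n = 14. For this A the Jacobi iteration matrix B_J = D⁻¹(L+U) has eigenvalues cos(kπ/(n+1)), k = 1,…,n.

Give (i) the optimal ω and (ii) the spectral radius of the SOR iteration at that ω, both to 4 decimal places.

ω* = 1.6558, ρ_SOR = 0.6558

½·tridiag(1,0,1) at n=14: λ_k = cos(kπ/15); max |λ| at k=1 ⇒ ρ_J = cos(π/15) ≈ 0.9781.
1 − cos²(π/15) = sin²(π/15) ⇒ √(1−ρ_J²) = sin(π/15) = 0.20791.
So ω* = 2/1.20791 = 1.6558 (Young).
Hence ρ(B_{ω*}) = 1.6558 − 1 = 0.6558.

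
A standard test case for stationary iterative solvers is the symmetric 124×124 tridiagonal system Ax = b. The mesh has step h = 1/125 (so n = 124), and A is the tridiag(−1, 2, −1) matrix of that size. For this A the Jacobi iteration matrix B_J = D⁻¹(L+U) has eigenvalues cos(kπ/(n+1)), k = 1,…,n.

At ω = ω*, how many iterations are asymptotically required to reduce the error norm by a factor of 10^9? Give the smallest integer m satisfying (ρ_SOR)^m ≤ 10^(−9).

½·tridiag(1,0,1) at n=124: λ_k = cos(kπ/125); max |λ| at k=1 ⇒ ρ_J = cos(π/125) ≈ 0.9996842.
√(1 − cos²(π/125)) = sin(π/125) ≈ 0.0251301.
ω* = 2/(1 + 0.0251301) = 2/1.0251301 = 1.9509719.
[ρ_SOR] ω* − 1 = 0.9509719.
(0.9509719)^m ≤ 10^{−9}  ⇒  m·ln(0.9509719) ≤ −9·ln10  ⇒  m ≥ 412.233  ⇒  m = 413

m = 413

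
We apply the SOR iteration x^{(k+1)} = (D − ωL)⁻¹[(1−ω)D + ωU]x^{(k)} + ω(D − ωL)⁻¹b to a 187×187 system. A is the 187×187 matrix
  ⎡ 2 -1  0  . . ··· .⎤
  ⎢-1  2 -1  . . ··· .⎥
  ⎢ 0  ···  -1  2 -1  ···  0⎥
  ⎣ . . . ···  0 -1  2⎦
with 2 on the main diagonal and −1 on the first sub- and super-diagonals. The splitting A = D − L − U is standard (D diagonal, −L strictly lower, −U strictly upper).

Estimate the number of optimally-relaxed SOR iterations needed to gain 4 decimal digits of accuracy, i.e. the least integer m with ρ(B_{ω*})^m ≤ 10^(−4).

[ρ_J] n=187: ρ(B_J) = cos(π/(n+1)) = cos(π/188) = 0.9998604.
√(1−ρ_J²) simplifies to sin(π/188) = 0.0167098.
Young: ω* = 2/(1+√(1−ρ_J²)) = 2/(1+0.0167098) = 2/1.0167098 = 1.9671297.
ρ_SOR = ω* − 1 = 1.9671297 − 1 = 0.9671297.
Need (0.9671297)^m ≤ 10^(−4): m ≥ 4·ln10/|ln 0.9671297| = 9.21034/0.0334227 = 275.571 ⇒ m = 276.

m = 276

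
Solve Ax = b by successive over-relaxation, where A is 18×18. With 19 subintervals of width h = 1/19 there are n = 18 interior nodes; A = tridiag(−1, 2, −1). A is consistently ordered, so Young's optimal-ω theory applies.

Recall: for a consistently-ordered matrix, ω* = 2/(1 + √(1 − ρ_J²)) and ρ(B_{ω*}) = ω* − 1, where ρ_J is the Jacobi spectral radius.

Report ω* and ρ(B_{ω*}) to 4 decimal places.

ω* = 1.7173, ρ_SOR = 0.7173

[ρ_J] n=18: ρ(B_J) = cos(π/(n+1)) = cos(π/19) = 0.9864.
1 − cos²(π/19) = sin²(π/19) ⇒ √(1−ρ_J²) = sin(π/19) = 0.16459.
ω* = 2/(1+0.16459) = 1.7173
ρ(B_{ω*}) = ω*−1 = 0.7173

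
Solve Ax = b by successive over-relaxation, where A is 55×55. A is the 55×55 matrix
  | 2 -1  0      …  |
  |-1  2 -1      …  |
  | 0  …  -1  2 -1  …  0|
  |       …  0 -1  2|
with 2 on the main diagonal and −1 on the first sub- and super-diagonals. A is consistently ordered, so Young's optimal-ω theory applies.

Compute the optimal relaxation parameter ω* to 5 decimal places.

n=55: λ(B_J) = 1 − λ(A)/2 = cos(kπ/56); k=1 gives ρ_J = 0.99843.
√(1−ρ_J²) simplifies to sin(π/56) = 0.056070.
[ω*] 2 ÷ (1 + 0.056070) = 2 ÷ 1.056070 = 1.89381.
Hence ρ(B_{ω*}) = 1.89381 − 1 = 0.89381.

ω* = 1.89381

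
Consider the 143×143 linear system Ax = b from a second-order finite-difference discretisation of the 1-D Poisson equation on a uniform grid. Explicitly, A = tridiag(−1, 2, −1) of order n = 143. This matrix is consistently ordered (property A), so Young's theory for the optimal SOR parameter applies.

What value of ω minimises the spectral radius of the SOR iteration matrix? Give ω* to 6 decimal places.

ω* = 1.957302

½·tridiag(1,0,1) at n=143: λ_k = cos(kπ/144); max |λ| at k=1 ⇒ ρ_J = cos(π/144) ≈ 0.999762.
1 − cos²(π/144) = sin²(π/144) ⇒ √(1−ρ_J²) = sin(π/144) = 0.0218149.
Then 2/(1+√(1−ρ_J²)) = 2/(1+0.0218149); ω* = 2/1.0218149 = 1.957302.
[ρ_SOR] ω* − 1 = 0.957302.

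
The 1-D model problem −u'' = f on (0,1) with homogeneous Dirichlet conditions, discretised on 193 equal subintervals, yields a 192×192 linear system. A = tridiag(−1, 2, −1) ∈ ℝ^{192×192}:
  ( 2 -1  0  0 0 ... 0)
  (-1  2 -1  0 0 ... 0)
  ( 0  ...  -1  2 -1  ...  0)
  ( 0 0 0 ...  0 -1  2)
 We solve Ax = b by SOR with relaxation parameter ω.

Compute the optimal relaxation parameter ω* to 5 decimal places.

n=192: λ(B_J) = 1 − λ(A)/2 = cos(kπ/193); k=1 gives ρ_J = 0.99987.
√(1−ρ_J²) = |sin(π/193)| = 0.016277
Then 2/(1+√(1−ρ_J²)) = 2/(1+0.016277); ω* = 2/1.016277 = 1.96797.
ρ(B_{ω*}) = ω*−1 = 0.96797

ω* = 1.96797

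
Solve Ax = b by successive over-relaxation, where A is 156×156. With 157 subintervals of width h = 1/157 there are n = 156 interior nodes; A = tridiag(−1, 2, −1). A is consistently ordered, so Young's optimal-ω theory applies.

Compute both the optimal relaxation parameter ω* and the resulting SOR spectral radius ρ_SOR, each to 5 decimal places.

B_J for the 156×156 system has eigenvalues cos(kπ/157); ρ_J = cos(π/157) = 0.99980.
√(1−ρ_J²) = |sin(π/157)| = 0.020009
Then 2/(1+√(1−ρ_J²)) = 2/(1+0.020009); ω* = 2/1.020009 = 1.96077.
[ρ_SOR] ω* − 1 = 0.96077.

ω* = 1.96077, ρ_SOR = 0.96077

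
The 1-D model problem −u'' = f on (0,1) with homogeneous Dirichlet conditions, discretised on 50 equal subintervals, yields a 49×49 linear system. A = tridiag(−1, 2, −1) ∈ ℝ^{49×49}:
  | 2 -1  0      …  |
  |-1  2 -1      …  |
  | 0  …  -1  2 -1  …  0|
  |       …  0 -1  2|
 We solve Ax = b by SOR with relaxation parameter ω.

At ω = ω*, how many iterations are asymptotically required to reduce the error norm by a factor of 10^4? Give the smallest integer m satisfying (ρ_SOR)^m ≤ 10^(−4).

m = 74

With n=49, ρ(Jacobi) = cos(π/50) = 0.9980267.
√(1 − cos²(π/50)) = sin(π/50) ≈ 0.0627905.
Then 2/(1+√(1−ρ_J²)) = 2/(1+0.0627905); ω* = 2/1.0627905 = 1.8818384.
ρ(B_{ω*}) = ω*−1 = 0.8818384
4·ln10 = 9.21034; −ln(0.8818384) = 0.125746; m = ⌈9.21034/0.125746⌉ = ⌈73.246⌉ = 74.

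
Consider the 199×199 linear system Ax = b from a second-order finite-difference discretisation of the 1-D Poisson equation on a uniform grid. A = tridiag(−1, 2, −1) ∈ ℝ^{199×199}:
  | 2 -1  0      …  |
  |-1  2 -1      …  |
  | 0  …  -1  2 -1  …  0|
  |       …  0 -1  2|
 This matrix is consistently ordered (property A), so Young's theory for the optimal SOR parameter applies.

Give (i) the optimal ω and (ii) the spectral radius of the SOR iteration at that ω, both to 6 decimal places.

ω* = 1.969071, ρ_SOR = 0.969071

B_J for the 199×199 system has eigenvalues cos(kπ/200); ρ_J = cos(π/200) = 0.999877.
√(1−ρ_J²) = |sin(π/200)| = 0.0157073
ω* = 2 / (1 + 0.0157073) = 2 / 1.0157073 ≈ 1.969071.
ρ(B_{ω*}) = ω*−1 = 0.969071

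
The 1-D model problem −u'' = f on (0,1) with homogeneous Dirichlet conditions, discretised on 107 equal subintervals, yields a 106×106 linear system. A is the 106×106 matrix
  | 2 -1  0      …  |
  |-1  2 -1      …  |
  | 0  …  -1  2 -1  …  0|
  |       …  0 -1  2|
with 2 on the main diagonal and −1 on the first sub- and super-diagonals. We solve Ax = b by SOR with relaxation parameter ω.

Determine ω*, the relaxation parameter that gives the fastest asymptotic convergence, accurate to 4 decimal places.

ω* = 1.9430

ρ_J = max_k |cos(kπ/107)| = cos(π/107) = 0.9996
√(1−ρ_J²) simplifies to sin(π/107) = 0.02936.
ω* = 2 / (1 + 0.02936) = 2 / 1.02936 ≈ 1.9430.
ρ_SOR = ω* − 1 = 1.9430 − 1 = 0.9430.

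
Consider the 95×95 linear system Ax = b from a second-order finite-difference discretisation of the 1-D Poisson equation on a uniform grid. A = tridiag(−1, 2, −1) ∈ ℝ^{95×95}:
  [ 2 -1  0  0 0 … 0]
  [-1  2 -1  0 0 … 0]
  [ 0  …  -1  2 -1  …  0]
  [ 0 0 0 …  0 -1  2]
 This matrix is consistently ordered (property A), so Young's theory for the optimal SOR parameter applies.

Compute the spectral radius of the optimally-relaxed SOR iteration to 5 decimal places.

n=95: λ(B_J) = 1 − λ(A)/2 = cos(kπ/96); k=1 gives ρ_J = 0.99946.
root = sin(π/96) = 0.032719  (since 1−cos² = sin²).
ω* = 2/(1 + 0.032719) = 2/1.032719 = 1.93664.
ρ(B_{ω*}) = ω*−1 = 0.93664

ρ_SOR = 0.93664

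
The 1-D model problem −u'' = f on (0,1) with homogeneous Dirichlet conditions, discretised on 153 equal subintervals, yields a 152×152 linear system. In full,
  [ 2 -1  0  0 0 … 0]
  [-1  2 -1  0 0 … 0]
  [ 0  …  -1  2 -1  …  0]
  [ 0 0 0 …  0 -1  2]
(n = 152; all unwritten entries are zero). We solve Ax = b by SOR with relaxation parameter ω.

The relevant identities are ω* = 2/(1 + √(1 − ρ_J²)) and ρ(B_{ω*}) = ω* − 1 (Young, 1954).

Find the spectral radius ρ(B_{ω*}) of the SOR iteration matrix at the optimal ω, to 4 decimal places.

B_J for the 152×152 system has eigenvalues cos(kπ/153); ρ_J = cos(π/153) = 0.9998.
√(1−ρ_J²) simplifies to sin(π/153) = 0.02053.
[ω*] 2 ÷ (1 + 0.02053) = 2 ÷ 1.02053 = 1.9598.
[ρ_SOR] ω* − 1 = 0.9598.

ρ_SOR = 0.9598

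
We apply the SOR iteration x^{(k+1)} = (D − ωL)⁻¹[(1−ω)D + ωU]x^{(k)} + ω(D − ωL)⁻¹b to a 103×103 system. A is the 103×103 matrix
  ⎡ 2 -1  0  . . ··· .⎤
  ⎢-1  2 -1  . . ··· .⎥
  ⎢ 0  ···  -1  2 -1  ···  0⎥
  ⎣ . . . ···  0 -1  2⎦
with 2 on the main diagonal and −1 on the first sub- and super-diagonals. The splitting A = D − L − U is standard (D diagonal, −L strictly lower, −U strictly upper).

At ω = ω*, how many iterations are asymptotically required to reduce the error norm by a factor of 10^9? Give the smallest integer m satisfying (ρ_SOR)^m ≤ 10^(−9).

m = 343

B_J for the 103×103 system has eigenvalues cos(kπ/104); ρ_J = cos(π/104) = 0.9995438.
√(1−ρ_J²) simplifies to sin(π/104) = 0.0302030.
ω* = 2/(1+0.0302030) = 1.9413650
ρ_SOR = ω* − 1 = 1.9413650 − 1 = 0.9413650.
ρ_SOR^m ≤ 10^(−9) ⇔ m ≥ 9·ln10/(−ln 0.9413650) = 20.7233/0.0604243 = 342.963; m = ⌈342.963⌉ = 343.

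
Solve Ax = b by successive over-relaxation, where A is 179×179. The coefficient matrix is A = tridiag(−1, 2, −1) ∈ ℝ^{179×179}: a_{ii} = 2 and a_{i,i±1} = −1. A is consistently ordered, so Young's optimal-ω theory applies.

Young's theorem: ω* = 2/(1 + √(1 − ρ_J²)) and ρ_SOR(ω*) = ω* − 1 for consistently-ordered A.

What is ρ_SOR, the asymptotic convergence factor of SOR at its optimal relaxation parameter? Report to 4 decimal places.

With n=179, ρ(Jacobi) = cos(π/180) = 0.9998.
√(1 − cos²(π/180)) = sin(π/180) ≈ 0.01745.
So ω* = 2/1.01745 = 1.9657 (Young).
[ρ_SOR] ω* − 1 = 0.9657.

ρ_SOR = 0.9657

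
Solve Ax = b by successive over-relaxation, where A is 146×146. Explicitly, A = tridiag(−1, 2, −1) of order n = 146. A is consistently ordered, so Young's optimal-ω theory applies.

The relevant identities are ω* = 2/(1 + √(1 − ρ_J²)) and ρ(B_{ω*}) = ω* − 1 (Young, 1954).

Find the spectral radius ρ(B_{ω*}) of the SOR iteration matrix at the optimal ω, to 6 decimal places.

spectrum of D⁻¹(L+U) = {cos(kπ/147) : 1≤k≤146}; ρ_J = cos(π/147) = 0.999772.
1 − cos²(π/147) = sin²(π/147) ⇒ √(1−ρ_J²) = sin(π/147) = 0.0213698.
ω* = 2/(1 + 0.0213698) = 2/1.0213698 = 1.958155.
ρ_SOR = ω* − 1 = 1.958155 − 1 = 0.958155.

ρ_SOR = 0.958155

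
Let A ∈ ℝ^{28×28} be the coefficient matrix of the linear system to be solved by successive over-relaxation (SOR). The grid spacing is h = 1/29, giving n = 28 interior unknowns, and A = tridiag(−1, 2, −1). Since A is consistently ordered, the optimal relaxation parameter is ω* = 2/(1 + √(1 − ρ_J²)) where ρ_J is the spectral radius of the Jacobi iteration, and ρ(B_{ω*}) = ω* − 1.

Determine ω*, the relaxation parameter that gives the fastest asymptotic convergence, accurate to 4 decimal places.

ω* = 1.8049

½·tridiag(1,0,1) at n=28: λ_k = cos(kπ/29); max |λ| at k=1 ⇒ ρ_J = cos(π/29) ≈ 0.9941.
√(1−ρ_J²) simplifies to sin(π/29) = 0.10812.
Then 2/(1+√(1−ρ_J²)) = 2/(1+0.10812); ω* = 2/1.10812 = 1.8049.
[ρ_SOR] ω* − 1 = 0.8049.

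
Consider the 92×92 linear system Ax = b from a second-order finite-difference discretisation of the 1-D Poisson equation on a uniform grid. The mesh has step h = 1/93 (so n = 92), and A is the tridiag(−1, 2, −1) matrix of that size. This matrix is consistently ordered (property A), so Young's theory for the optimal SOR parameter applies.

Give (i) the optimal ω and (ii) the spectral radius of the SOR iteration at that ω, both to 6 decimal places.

spectrum of D⁻¹(L+U) = {cos(kπ/93) : 1≤k≤92}; ρ_J = cos(π/93) = 0.999429.
√(1−ρ_J²) simplifies to sin(π/93) = 0.0337741.
[ω*] 2 ÷ (1 + 0.0337741) = 2 ÷ 1.0337741 = 1.934659.
[ρ_SOR] ω* − 1 = 0.934659.

ω* = 1.934659, ρ_SOR = 0.934659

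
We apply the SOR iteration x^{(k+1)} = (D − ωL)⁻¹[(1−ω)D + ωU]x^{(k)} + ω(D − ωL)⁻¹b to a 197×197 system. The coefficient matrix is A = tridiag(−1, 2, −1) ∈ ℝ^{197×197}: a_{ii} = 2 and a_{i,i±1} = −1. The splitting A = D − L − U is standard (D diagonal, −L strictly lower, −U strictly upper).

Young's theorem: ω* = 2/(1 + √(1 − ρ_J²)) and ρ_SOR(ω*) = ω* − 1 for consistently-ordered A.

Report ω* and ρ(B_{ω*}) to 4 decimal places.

ω* = 1.9688, ρ_SOR = 0.9688

With n=197, ρ(Jacobi) = cos(π/198) = 0.9999.
√(1−ρ_J²) = |sin(π/198)| = 0.01587
ω* = 2/(1 + 0.01587) = 2/1.01587 = 1.9688.
ρ_SOR = ω* − 1 ≈ 0.9688.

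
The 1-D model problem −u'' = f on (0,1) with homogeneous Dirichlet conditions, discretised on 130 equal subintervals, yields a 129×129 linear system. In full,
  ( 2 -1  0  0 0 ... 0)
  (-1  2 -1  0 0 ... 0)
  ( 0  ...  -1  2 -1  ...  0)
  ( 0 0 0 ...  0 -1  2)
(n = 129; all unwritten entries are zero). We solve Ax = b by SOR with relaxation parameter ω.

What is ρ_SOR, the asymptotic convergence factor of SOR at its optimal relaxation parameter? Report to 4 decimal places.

½·tridiag(1,0,1) at n=129: λ_k = cos(kπ/130); max |λ| at k=1 ⇒ ρ_J = cos(π/130) ≈ 0.9997.
√(1−ρ_J²) = |sin(π/130)| = 0.02416
Young: ω* = 2/(1+√(1−ρ_J²)) = 2/(1+0.02416) = 2/1.02416 = 1.9528.
Hence ρ(B_{ω*}) = 1.9528 − 1 = 0.9528.

ρ_SOR = 0.9528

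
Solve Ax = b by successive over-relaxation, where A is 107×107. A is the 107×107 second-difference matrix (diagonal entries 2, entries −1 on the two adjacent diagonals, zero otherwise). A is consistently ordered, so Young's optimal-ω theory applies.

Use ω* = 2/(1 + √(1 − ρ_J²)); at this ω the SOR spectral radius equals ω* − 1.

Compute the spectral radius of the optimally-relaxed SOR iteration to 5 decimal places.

½·tridiag(1,0,1) at n=107: λ_k = cos(kπ/108); max |λ| at k=1 ⇒ ρ_J = cos(π/108) ≈ 0.99958.
√(1 − cos²(π/108)) = sin(π/108) ≈ 0.029085.
[ω*] 2 ÷ (1 + 0.029085) = 2 ÷ 1.029085 = 1.94347.
and ρ(B_{ω*}) = 1.94347 − 1 = 0.94347.

ρ_SOR = 0.94347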